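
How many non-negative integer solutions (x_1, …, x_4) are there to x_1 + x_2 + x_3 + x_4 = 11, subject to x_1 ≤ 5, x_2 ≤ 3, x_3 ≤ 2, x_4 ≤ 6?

Ignoring the caps, the number of non-negative solutions to x_1+…+x_4 = 11 is C(14,3) = 364.
Subtract solutions that violate a single cap (substitute x_i' = x_i − (cap_i+1)): x_1 ≥ 6 gives C(8,3) = 56; x_2 ≥ 4 gives C(10,3) = 120; x_3 ≥ 3 gives C(11,3) = 165; x_4 ≥ 7 gives C(7,3) = 35. Together 376.
Add back pairs where two caps are both exceeded: 4 + 10 + 0 + 35 + 1 + 4 = 54.
By inclusion–exclusion the count is 364 − 376 + 54 = 42.

42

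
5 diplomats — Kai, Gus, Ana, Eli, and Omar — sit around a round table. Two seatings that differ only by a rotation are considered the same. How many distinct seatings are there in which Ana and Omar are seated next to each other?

12

Glue Ana and Omar into a block (2 internal orders). Seating 4 units around a circle gives (3)! arrangements.
So 2 × (3)! = 2 × 6 = 12.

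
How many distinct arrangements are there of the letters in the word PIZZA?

60

PIZZA has 5 letters with Z appearing twice.
So there are 5! / (2!) = 60 distinguishable arrangements.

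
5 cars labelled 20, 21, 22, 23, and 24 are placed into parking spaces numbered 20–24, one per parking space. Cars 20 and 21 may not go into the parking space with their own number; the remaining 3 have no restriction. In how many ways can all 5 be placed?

Let Aᵢ (for i ∈ {20, 21}) be the placements that put car i in its forbidden parking space. Any j of these fix j positions, leaving (5−j)! ways to fill the rest, and there are C(2,j) ways to pick which j.
By inclusion–exclusion, the number of valid placements is Σ_{j=0}^{2} (−1)^j C(2,j)·(5−j)!.
Computing: 120 − 48 + 6 = 78.

78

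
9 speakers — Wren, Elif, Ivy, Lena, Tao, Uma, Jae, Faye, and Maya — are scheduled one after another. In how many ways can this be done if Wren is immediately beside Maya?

Treat {Wren, Maya} as a single unit. There are 8 units to order, and the pair itself can be ordered 2 ways.
That gives 2 × 8! = 2 × 40320 = 80640.

80640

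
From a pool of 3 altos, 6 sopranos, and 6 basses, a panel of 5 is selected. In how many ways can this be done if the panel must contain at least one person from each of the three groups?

1971

With no constraint there are C(15,5) = 3003 possible selections.
Selections missing a whole group: no altos → C(12,5) = 792; no sopranos → C(9,5) = 126; no basses → C(9,5) = 126.
Add back selections omitting two groups (i.e. drawn from a single group): C(3,5) + C(6,5) + C(6,5) = 12.
By inclusion–exclusion: 3003 − 1044 + 12 = 1971.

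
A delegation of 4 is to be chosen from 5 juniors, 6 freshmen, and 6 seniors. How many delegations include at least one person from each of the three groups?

1260

Unrestricted: C(17,4) = 2380 ways to pick any 4 of the 17.
Subtract selections that omit an entire group: no juniors → C(12,4) = 495; no freshmen → C(11,4) = 330; no seniors → C(11,4) = 330.
Add back selections omitting two groups (i.e. drawn from a single group): C(5,4) + C(6,4) + C(6,4) = 35.
By inclusion–exclusion: 2380 − 1155 + 35 = 1260.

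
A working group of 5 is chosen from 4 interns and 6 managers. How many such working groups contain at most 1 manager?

Split by how many managers are chosen (0 through 1).
Sum: C(6,0)·C(4,5) + C(6,1)·C(4,4) = 0 + 6 = 6.

6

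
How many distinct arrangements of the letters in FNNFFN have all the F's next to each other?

Treat the 3 copies of F as a single block. The multiset to arrange is then {FFF, N, N, N}, 4 items in all.
That gives (4)!/(3!) = 4 arrangements.

4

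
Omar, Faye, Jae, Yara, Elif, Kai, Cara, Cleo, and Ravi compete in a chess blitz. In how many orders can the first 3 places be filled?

504

This is an ordered selection of 3 from 9: P(9,3).
That gives 9 × 8 × 7 = 504.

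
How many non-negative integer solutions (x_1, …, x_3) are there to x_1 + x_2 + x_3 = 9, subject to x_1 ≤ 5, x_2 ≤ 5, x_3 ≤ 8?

34

Without the upper bounds there are C(11,2) = 55 ways to split 9 among 3 variables.
Subtract solutions that violate a single cap (substitute x_i' = x_i − (cap_i+1)): x_1 ≥ 6 gives C(5,2) = 10; x_2 ≥ 6 gives C(5,2) = 10; x_3 ≥ 9 gives C(2,2) = 1. Together 21.
No two caps can be exceeded simultaneously, so the pair terms are all 0.
By inclusion–exclusion the count is 55 − 21 + 0 = 34.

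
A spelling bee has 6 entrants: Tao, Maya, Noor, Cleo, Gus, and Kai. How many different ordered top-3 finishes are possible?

This is an ordered selection of 3 from 6: P(6,3).
That gives 6 × 5 × 4 = 120.

120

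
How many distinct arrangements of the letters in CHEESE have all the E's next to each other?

Treat the 3 copies of E as a single block. The multiset to arrange is then {EEE, C, H, S}, 4 items in all.
All 4 items are distinct, so there are (4)! = 24 arrangements.

24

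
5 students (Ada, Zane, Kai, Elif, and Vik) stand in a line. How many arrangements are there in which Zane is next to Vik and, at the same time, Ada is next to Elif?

Treat {Zane,Vik} as one block (2 orders) and {Ada,Elif} as another (2 orders).
That leaves 3 units to arrange: 2 × 2 × 3! = 4 × 6 = 24.

24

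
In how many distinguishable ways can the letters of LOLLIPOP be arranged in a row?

1680

LOLLIPOP has 8 letters with L appearing 3 times, O appearing twice, and P appearing twice.
Dividing 8! = 40320 by 3!·2!·2! = 24 for the repeated letters gives 1680.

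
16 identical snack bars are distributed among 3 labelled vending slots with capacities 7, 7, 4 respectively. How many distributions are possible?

6

By stars and bars, unrestricted non-negative solutions to x_1+…+x_3 = 16 number C(16+2,2) = 153.
Subtract solutions that violate a single cap (substitute x_i' = x_i − (cap_i+1)): x_1 ≥ 8 gives C(10,2) = 45; x_2 ≥ 8 gives C(10,2) = 45; x_3 ≥ 5 gives C(13,2) = 78. Together 168.
Add back pairs where two caps are both exceeded: 1 + 10 + 10 = 21.
By inclusion–exclusion the count is 153 − 168 + 21 = 6.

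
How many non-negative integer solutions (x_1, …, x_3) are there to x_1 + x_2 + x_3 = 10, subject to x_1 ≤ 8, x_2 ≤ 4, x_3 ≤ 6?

32

Ignoring the caps, the number of non-negative solutions to x_1+…+x_3 = 10 is C(12,2) = 66.
Subtract solutions that violate a single cap (substitute x_i' = x_i − (cap_i+1)): x_1 ≥ 9 gives C(3,2) = 3; x_2 ≥ 5 gives C(7,2) = 21; x_3 ≥ 7 gives C(5,2) = 10. Together 34.
No two caps can be exceeded simultaneously, so the pair terms are all 0.
By inclusion–exclusion the count is 66 − 34 + 0 = 32.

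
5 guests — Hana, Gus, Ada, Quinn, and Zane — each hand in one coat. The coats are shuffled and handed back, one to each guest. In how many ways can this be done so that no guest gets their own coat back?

44

Let Aᵢ be the assignments in which guest i gets their own coat. We want the size of the complement of A₁∪…∪A_5.
By inclusion–exclusion this is Σ_{j=0}^{5} (−1)^j C(5,j)·(5−j)!.
Computing: 120 − 120 + 60 − 20 + 5 − 1 = 44.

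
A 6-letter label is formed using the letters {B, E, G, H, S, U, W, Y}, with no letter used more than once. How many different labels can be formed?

Choose and order 6 of the 8 symbols: the first letter has 8 options, the next 7, and so on down to 3.
8 × 7 × 6 × 5 × 4 × 3 = 20160.

20160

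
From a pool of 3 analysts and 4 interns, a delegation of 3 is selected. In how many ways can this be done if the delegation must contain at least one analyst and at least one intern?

30

With no constraint there are C(7,3) = 35 possible selections.
Subtract selections that omit an entire group: no analysts → C(4,3) = 4; no interns → C(3,3) = 1.
Both groups omitted at once is impossible, so 35 − 5 = 30.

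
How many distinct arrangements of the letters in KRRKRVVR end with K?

105

With the last slot taken by K, it remains to arrange the other 7 letters (RRKRVVR).
Those 7 letters have R appearing 4 times and V appearing twice, giving (7)!/(4!·2!) = 105.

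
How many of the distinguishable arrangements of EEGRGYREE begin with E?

Fix E in the first position and arrange the remaining 8 letters.
Those 8 letters have E appearing 3 times, G appearing twice, and R appearing twice, giving (8)!/(3!·2!·2!) = 1680.

1680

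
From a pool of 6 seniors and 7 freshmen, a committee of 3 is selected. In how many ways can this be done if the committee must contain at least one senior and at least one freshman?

With no constraint there are C(13,3) = 286 possible selections.
Subtract selections that omit an entire group: no seniors → C(7,3) = 35; no freshmen → C(6,3) = 20.
Both groups omitted at once is impossible, so 286 − 55 = 231.

231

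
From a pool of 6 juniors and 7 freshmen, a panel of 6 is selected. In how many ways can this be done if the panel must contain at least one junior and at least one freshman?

1708

Total 6-person selections from all 13: C(13,6) = 1716.
Subtract selections that omit an entire group: no juniors → C(7,6) = 7; no freshmen → C(6,6) = 1.
Both groups omitted at once is impossible, so 1716 − 8 = 1708.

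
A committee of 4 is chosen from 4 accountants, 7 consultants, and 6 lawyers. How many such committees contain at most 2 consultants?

Split by how many consultants are chosen (0 through 2).
Sum: C(7,0)·C(10,4) + C(7,1)·C(10,3) + C(7,2)·C(10,2) = 210 + 840 + 945 = 1995.

1995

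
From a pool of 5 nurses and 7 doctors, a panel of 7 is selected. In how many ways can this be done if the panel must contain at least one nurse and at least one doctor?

Unrestricted: C(12,7) = 792 ways to pick any 7 of the 12.
Selections missing a whole group: no nurses → C(7,7) = 1; no doctors → C(5,7) = 0.
Both groups omitted at once is impossible, so 792 − 1 = 791.

791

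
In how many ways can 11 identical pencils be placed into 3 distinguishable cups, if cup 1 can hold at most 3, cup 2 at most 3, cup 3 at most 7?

6

Ignoring the caps, the number of non-negative solutions to x_1+…+x_3 = 11 is C(13,2) = 78.
Subtract solutions that violate a single cap (substitute x_i' = x_i − (cap_i+1)): x_1 ≥ 4 gives C(9,2) = 36; x_2 ≥ 4 gives C(9,2) = 36; x_3 ≥ 8 gives C(5,2) = 10. Together 82.
Add back pairs where two caps are both exceeded: 10 + 0 + 0 = 10.
By inclusion–exclusion the count is 78 − 82 + 10 = 6.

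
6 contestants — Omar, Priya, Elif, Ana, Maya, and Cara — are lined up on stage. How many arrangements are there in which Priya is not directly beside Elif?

480

Of the 6! = 720 arrangements, those with Priya and Elif adjacent number 2 × 5! = 240 (treat the pair as a block with 2 internal orders).
Complementary counting: 720 − 240 = 480.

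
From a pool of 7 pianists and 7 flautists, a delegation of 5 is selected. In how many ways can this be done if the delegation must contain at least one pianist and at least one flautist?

1960

With no constraint there are C(14,5) = 2002 possible selections.
Selections missing a whole group: no pianists → C(7,5) = 21; no flautists → C(7,5) = 21.
Both groups omitted at once is impossible, so 2002 − 42 = 1960.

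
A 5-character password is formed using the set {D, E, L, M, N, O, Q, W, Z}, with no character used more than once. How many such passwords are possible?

This is a permutation of 5 out of 9: P(9,5) = 9!/4!.
9 × 8 × 7 × 6 × 5 = 15120.

15120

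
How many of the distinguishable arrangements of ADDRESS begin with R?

With the first slot taken by R, it remains to arrange the other 6 letters (ADDESS).
Those 6 letters have D appearing twice and S appearing twice, giving (6)!/(2!·2!) = 180.

180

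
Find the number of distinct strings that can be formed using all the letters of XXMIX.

Letter multiplicities in XXMIX: I×1, M×1, X×3.
Dividing 5! = 120 by 3! = 6 for the repeated letters gives 20.

20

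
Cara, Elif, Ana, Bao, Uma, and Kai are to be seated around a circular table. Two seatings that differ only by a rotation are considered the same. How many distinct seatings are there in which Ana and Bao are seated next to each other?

Treat {Ana, Bao} as one unit (2 internal orders) and seat the resulting 5 units around the table: (4)! circular arrangements.
So 2 × (4)! = 2 × 24 = 48.

48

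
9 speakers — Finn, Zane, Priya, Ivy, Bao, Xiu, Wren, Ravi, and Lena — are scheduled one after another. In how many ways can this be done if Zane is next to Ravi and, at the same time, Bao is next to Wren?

Treat {Zane,Ravi} as one block (2 orders) and {Bao,Wren} as another (2 orders).
That leaves 7 units to arrange: 2 × 2 × 7! = 4 × 5040 = 20160.

20160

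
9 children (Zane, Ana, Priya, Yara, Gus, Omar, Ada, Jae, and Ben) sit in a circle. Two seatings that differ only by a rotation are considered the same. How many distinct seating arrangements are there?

Around a circle, 9 distinct people have 9!/9 = (8)! = 40320 rotationally distinct seatings.

40320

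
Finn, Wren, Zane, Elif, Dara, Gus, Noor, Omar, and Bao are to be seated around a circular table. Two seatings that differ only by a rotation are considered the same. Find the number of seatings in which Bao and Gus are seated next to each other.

10080

Treat {Bao, Gus} as one unit (2 internal orders) and seat the resulting 8 units around the table: (7)! circular arrangements.
So 2 × (7)! = 2 × 5040 = 10080.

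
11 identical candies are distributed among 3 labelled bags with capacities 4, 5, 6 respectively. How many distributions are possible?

15

By stars and bars, unrestricted non-negative solutions to x_1+…+x_3 = 11 number C(11+2,2) = 78.
Subtract solutions that violate a single cap (substitute x_i' = x_i − (cap_i+1)): x_1 ≥ 5 gives C(8,2) = 28; x_2 ≥ 6 gives C(7,2) = 21; x_3 ≥ 7 gives C(6,2) = 15. Together 64.
Add back pairs where two caps are both exceeded: 1 + 0 + 0 = 1.
By inclusion–exclusion the count is 78 − 64 + 1 = 15.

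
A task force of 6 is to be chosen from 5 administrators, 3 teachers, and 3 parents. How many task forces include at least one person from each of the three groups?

405

Unrestricted: C(11,6) = 462 ways to pick any 6 of the 11.
Subtract selections that omit an entire group: no administrators → C(6,6) = 1; no teachers → C(8,6) = 28; no parents → C(8,6) = 28.
Add back selections omitting two groups (i.e. drawn from a single group): C(5,6) + C(3,6) + C(3,6) = 0.
By inclusion–exclusion: 462 − 57 + 0 = 405.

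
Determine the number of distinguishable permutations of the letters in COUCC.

Letter multiplicities in COUCC: C×3, O×1, U×1.
So there are 5! / (3!) = 20 distinguishable arrangements.

20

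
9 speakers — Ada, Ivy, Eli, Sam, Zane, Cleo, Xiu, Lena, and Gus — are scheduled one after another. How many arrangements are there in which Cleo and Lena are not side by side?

282240

Of the 9! = 362880 arrangements, those with Cleo and Lena adjacent number 2 × 8! = 80640 (treat the pair as a block with 2 internal orders).
So 362880 − 80640 = 282240 arrangements keep them apart.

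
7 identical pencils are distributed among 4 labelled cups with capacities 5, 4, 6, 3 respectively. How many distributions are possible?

85

Ignoring the caps, the number of non-negative solutions to x_1+…+x_4 = 7 is C(10,3) = 120.
Subtract solutions that violate a single cap (substitute x_i' = x_i − (cap_i+1)): x_1 ≥ 6 gives C(4,3) = 4; x_2 ≥ 5 gives C(5,3) = 10; x_3 ≥ 7 gives C(3,3) = 1; x_4 ≥ 4 gives C(6,3) = 20. Together 35.
No two caps can be exceeded simultaneously, so the pair terms are all 0.
By inclusion–exclusion the count is 120 − 35 + 0 = 85.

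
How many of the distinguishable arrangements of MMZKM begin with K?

With the first slot taken by K, it remains to arrange the other 4 letters (MMZM).
Those 4 letters have M appearing 3 times, giving (4)!/(3!) = 4.

4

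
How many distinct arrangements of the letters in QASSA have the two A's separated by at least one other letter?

18

Total arrangements of QASSA: 5!/(2!·2!) = 30.
Arrangements with the A's together: treat AA as one letter, giving (4)!/(2!) = 12.
Subtracting, 30 − 12 = 18 arrangements keep the A's apart.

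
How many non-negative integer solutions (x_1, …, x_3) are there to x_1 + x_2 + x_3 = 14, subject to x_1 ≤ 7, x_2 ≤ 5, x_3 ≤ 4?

Without the upper bounds there are C(16,2) = 120 ways to split 14 among 3 variables.
Subtract solutions that violate a single cap (substitute x_i' = x_i − (cap_i+1)): x_1 ≥ 8 gives C(8,2) = 28; x_2 ≥ 6 gives C(10,2) = 45; x_3 ≥ 5 gives C(11,2) = 55. Together 128.
Add back pairs where two caps are both exceeded: 1 + 3 + 10 = 14.
By inclusion–exclusion the count is 120 − 128 + 14 = 6.

6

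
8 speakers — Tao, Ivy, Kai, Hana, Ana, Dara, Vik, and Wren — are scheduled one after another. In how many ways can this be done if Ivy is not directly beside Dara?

Of the 8! = 40320 arrangements, those with Ivy and Dara adjacent number 2 × 7! = 10080 (treat the pair as a block with 2 internal orders).
So 40320 − 10080 = 30240 arrangements keep them apart.

30240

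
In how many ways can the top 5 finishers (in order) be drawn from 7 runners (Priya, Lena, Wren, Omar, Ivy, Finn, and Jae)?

2520

There are 7 choices for 1st place, 6 for 2nd, and so on down to 3 for position 5.
That gives 7 × 6 × 5 × 4 × 3 = 2520.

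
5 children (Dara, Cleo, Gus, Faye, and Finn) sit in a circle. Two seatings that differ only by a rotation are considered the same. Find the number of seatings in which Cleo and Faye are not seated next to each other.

12

Without the restriction there are (4)! = 24 seatings.
Those with Cleo next to Faye: fuse the pair into one unit and seat 4 units around a circle — 2·(3)! = 12.
Subtracting, 24 − 12 = 12.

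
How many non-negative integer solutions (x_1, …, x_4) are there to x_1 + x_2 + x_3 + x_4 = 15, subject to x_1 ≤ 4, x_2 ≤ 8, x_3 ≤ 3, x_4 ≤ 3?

Ignoring the caps, the number of non-negative solutions to x_1+…+x_4 = 15 is C(18,3) = 816.
Subtract solutions that violate a single cap (substitute x_i' = x_i − (cap_i+1)): x_1 ≥ 5 gives C(13,3) = 286; x_2 ≥ 9 gives C(9,3) = 84; x_3 ≥ 4 gives C(14,3) = 364; x_4 ≥ 4 gives C(14,3) = 364. Together 1098.
Add back pairs where two caps are both exceeded: 4 + 84 + 84 + 10 + 10 + 120 = 312.
Subtract triples: 0 + 0 + 10 + 0 = 10.
By inclusion–exclusion the count is 816 − 1098 + 312 − 10 = 20.

20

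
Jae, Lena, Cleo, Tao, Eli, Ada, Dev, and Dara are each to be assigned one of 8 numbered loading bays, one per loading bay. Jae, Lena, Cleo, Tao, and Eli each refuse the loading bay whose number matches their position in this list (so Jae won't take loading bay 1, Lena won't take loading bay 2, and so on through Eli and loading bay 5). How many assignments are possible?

21234

Let Aᵢ (for 1 ≤ i ≤ 5) be the placements that put person i in their forbidden loading bay. Any j of these fix j positions, leaving (8−j)! ways to fill the rest, and there are C(5,j) ways to pick which j.
By inclusion–exclusion, the number of valid placements is Σ_{j=0}^{5} (−1)^j C(5,j)·(8−j)!.
Computing: 40320 − 25200 + 7200 − 1200 + 120 − 6 = 21234.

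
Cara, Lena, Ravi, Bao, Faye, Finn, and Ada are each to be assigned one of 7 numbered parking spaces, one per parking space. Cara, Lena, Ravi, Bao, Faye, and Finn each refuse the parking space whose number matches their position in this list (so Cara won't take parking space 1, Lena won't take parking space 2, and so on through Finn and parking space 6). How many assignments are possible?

2119

Let Aᵢ (for 1 ≤ i ≤ 6) be the placements that put person i in their forbidden parking space. Any j of these fix j positions, leaving (7−j)! ways to fill the rest, and there are C(6,j) ways to pick which j.
By inclusion–exclusion, the number of valid placements is Σ_{j=0}^{6} (−1)^j C(6,j)·(7−j)!.
Computing: 5040 − 4320 + 1800 − 480 + 90 − 12 + 1 = 2119.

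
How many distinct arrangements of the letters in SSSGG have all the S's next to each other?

Treat the 3 copies of S as a single block. The multiset to arrange is then {SSS, G, G}, 3 items in all.
That gives (3)!/(2!) = 3 arrangements.

3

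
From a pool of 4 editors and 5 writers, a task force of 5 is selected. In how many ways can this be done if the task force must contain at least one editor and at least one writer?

125

Unrestricted: C(9,5) = 126 ways to pick any 5 of the 9.
Subtract selections that omit an entire group: no editors → C(5,5) = 1; no writers → C(4,5) = 0.
Both groups omitted at once is impossible, so 126 − 1 = 125.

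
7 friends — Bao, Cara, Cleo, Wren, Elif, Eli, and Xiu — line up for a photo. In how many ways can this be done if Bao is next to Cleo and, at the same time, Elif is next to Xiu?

Treat {Bao,Cleo} as one block (2 orders) and {Elif,Xiu} as another (2 orders).
That leaves 5 units to arrange: 2 × 2 × 5! = 4 × 120 = 480.

480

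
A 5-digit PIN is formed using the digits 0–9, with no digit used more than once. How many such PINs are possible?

30240

Choose and order 5 of the 10 symbols: the first digit has 10 options, the next 9, and so on down to 6.
10 × 9 × 8 × 7 × 6 = 30240.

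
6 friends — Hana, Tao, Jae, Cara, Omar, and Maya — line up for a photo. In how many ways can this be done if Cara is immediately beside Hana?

Treat {Cara, Hana} as a single unit. There are 5 units to order, and the pair itself can be ordered 2 ways.
That gives 2 × 5! = 2 × 120 = 240.

240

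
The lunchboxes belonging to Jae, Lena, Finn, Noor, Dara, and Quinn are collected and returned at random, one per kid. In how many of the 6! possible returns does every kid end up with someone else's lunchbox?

265

Count assignments avoiding every fixed point. For any j of the 6 kids fixed to their own lunchbox, the other 6−j can be arranged in (6−j)! ways.
By inclusion–exclusion this is Σ_{j=0}^{6} (−1)^j C(6,j)·(6−j)!.
Computing: 720 − 720 + 360 − 120 + 30 − 6 + 1 = 265.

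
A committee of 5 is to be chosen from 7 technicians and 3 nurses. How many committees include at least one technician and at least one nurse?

231

With no constraint there are C(10,5) = 252 possible selections.
Selections missing a whole group: no technicians → C(3,5) = 0; no nurses → C(7,5) = 21.
Both groups omitted at once is impossible, so 252 − 21 = 231.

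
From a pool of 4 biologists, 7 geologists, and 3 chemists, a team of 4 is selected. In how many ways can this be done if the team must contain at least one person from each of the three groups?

462

With no constraint there are C(14,4) = 1001 possible selections.
Selections missing a whole group: no biologists → C(10,4) = 210; no geologists → C(7,4) = 35; no chemists → C(11,4) = 330.
Add back selections omitting two groups (i.e. drawn from a single group): C(4,4) + C(7,4) + C(3,4) = 36.
By inclusion–exclusion: 1001 − 575 + 36 = 462.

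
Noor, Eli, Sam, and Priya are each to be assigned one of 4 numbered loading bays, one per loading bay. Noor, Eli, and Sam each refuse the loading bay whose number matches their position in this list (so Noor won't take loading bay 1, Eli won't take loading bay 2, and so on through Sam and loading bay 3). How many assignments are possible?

11

Let Aᵢ (for i ∈ {1, 2, 3}) be the placements that put person i in their forbidden loading bay. Any j of these fix j positions, leaving (4−j)! ways to fill the rest, and there are C(3,j) ways to pick which j.
By inclusion–exclusion, the number of valid placements is Σ_{j=0}^{3} (−1)^j C(3,j)·(4−j)!.
Computing: 24 − 18 + 6 − 1 = 11.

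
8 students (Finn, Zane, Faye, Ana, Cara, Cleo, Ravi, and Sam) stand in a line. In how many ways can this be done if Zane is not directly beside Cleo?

30240

There are 8! = 40320 arrangements in all. If Zane and Cleo are adjacent, merging them into one block gives 2·(7)! = 10080 arrangements.
So 40320 − 10080 = 30240 arrangements keep them apart.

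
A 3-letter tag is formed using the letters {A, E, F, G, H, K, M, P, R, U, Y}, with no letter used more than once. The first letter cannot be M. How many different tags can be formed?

The first letter has 11−1 = 10 choices (anything except M).
The remaining 2 letters are filled from the other 10 symbols without repetition: 10 × 9 = 90.
Total: 10 × 90 = 900.

900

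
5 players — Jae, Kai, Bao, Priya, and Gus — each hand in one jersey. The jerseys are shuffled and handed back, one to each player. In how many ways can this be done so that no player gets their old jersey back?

44

Count assignments avoiding every fixed point. For any j of the 5 players fixed to their old jersey, the other 5−j can be arranged in (5−j)! ways.
By inclusion–exclusion this is Σ_{j=0}^{5} (−1)^j C(5,j)·(5−j)!.
Computing: 120 − 120 + 60 − 20 + 5 − 1 = 44.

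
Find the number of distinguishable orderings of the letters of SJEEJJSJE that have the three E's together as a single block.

105

Treat the 3 copies of E as a single block. The multiset to arrange is then {EEE, J, J, J, J, S, S}, 7 items in all.
That gives (7)!/(4!·2!) = 105 arrangements.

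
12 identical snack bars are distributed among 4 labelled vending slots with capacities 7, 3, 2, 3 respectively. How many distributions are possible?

19

Without the upper bounds there are C(15,3) = 455 ways to split 12 among 4 vending slots.
Subtract solutions that violate a single cap (substitute x_i' = x_i − (cap_i+1)): x_1 ≥ 8 gives C(7,3) = 35; x_2 ≥ 4 gives C(11,3) = 165; x_3 ≥ 3 gives C(12,3) = 220; x_4 ≥ 4 gives C(11,3) = 165. Together 585.
Add back pairs where two caps are both exceeded: 1 + 4 + 1 + 56 + 35 + 56 = 153.
Subtract triples: 0 + 0 + 0 + 4 = 4.
By inclusion–exclusion the count is 455 − 585 + 153 − 4 = 19.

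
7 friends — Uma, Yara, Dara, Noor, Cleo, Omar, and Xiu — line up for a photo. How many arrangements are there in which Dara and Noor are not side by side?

3600

Of the 7! = 5040 arrangements, those with Dara and Noor adjacent number 2 × 6! = 1440 (treat the pair as a block with 2 internal orders).
Complementary counting: 5040 − 1440 = 3600.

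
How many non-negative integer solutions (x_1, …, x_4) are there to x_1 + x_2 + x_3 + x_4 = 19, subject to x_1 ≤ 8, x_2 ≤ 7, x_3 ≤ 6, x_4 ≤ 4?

80

Without the upper bounds there are C(22,3) = 1540 ways to split 19 among 4 variables.
Subtract solutions that violate a single cap (substitute x_i' = x_i − (cap_i+1)): x_1 ≥ 9 gives C(13,3) = 286; x_2 ≥ 8 gives C(14,3) = 364; x_3 ≥ 7 gives C(15,3) = 455; x_4 ≥ 5 gives C(17,3) = 680. Together 1785.
Add back pairs where two caps are both exceeded: 10 + 20 + 56 + 35 + 84 + 120 = 325.
By inclusion–exclusion the count is 1540 − 1785 + 325 = 80.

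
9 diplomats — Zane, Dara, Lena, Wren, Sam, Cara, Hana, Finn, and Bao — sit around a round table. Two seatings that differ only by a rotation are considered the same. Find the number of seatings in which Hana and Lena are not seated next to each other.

All circular seatings of 9 people number (8)! = 40320.
Those with Hana next to Lena: fuse the pair into one unit and seat 8 units around a circle — 2·(7)! = 10080.
Subtracting, 40320 − 10080 = 30240.

30240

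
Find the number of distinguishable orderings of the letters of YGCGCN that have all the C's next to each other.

Treat the 2 copies of C as a single block. The multiset to arrange is then {CC, G, G, N, Y}, 5 items in all.
That gives (5)!/(2!) = 60 arrangements.

60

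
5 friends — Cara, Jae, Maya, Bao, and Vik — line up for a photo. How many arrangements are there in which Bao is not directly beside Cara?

Of the 5! = 120 arrangements, those with Bao and Cara adjacent number 2 × 4! = 48 (treat the pair as a block with 2 internal orders).
Complementary counting: 120 − 48 = 72.

72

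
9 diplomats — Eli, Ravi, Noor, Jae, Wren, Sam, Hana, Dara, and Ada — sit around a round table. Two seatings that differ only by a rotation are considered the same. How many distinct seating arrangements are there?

40320

Around a circle, 9 distinct people have 9!/9 = (8)! = 40320 rotationally distinct seatings.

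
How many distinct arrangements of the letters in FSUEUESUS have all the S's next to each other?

420

Treat the 3 copies of S as a single block. The multiset to arrange is then {SSS, E, E, F, U, U, U}, 7 items in all.
That gives (7)!/(3!·2!) = 420 arrangements.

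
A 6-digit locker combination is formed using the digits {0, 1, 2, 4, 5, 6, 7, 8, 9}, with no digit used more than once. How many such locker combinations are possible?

60480

With no repetition, fill the 6 digits in order: 9 choices, then 8, down to 4.
That product is 9 × 8 × 7 × 6 × 5 × 4 = 60480.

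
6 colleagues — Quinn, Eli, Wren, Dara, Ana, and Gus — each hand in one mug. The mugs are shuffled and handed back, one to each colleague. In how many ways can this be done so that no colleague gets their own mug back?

265

Let Aᵢ be the assignments in which colleague i gets their own mug. We want the size of the complement of A₁∪…∪A_6.
By inclusion–exclusion this is Σ_{j=0}^{6} (−1)^j C(6,j)·(6−j)!.
Computing: 720 − 720 + 360 − 120 + 30 − 6 + 1 = 265.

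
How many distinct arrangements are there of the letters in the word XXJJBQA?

1260

The 7 letters of XXJJBQA have repeats: J appearing twice and X appearing twice.
Dividing 7! = 5040 by 2!·2! = 4 for the repeated letters gives 1260.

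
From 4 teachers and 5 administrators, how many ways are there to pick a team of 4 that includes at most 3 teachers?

Split by how many teachers are chosen (0 through 3).
Sum: C(4,0)·C(5,4) + C(4,1)·C(5,3) + C(4,2)·C(5,2) + C(4,3)·C(5,1) = 5 + 40 + 60 + 20 = 125.

125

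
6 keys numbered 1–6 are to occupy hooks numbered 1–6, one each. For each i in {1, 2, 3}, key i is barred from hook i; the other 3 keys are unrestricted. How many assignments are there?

426

Let Aᵢ (for i ∈ {1, 2, 3}) be the placements that put key i in its forbidden hook. Any j of these fix j positions, leaving (6−j)! ways to fill the rest, and there are C(3,j) ways to pick which j.
By inclusion–exclusion, the number of valid placements is Σ_{j=0}^{3} (−1)^j C(3,j)·(6−j)!.
Computing: 720 − 360 + 72 − 6 = 426.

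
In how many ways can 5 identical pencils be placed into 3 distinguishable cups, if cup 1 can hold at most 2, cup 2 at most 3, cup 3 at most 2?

Without the upper bounds there are C(7,2) = 21 ways to split 5 among 3 cups.
Subtract solutions that violate a single cap (substitute x_i' = x_i − (cap_i+1)): x_1 ≥ 3 gives C(4,2) = 6; x_2 ≥ 4 gives C(3,2) = 3; x_3 ≥ 3 gives C(4,2) = 6. Together 15.
No two caps can be exceeded simultaneously, so the pair terms are all 0.
By inclusion–exclusion the count is 21 − 15 + 0 = 6.

6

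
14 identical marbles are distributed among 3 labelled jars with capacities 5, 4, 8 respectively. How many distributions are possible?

10

By stars and bars, unrestricted non-negative solutions to x_1+…+x_3 = 14 number C(14+2,2) = 120.
Subtract solutions that violate a single cap (substitute x_i' = x_i − (cap_i+1)): x_1 ≥ 6 gives C(10,2) = 45; x_2 ≥ 5 gives C(11,2) = 55; x_3 ≥ 9 gives C(7,2) = 21. Together 121.
Add back pairs where two caps are both exceeded: 10 + 0 + 1 = 11.
By inclusion–exclusion the count is 120 − 121 + 11 = 10.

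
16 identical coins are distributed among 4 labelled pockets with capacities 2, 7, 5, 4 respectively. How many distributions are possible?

10

Without the upper bounds there are C(19,3) = 969 ways to split 16 among 4 pockets.
Subtract solutions that violate a single cap (substitute x_i' = x_i − (cap_i+1)): x_1 ≥ 3 gives C(16,3) = 560; x_2 ≥ 8 gives C(11,3) = 165; x_3 ≥ 6 gives C(13,3) = 286; x_4 ≥ 5 gives C(14,3) = 364. Together 1375.
Add back pairs where two caps are both exceeded: 56 + 120 + 165 + 10 + 20 + 56 = 427.
Subtract triples: 0 + 1 + 10 + 0 = 11.
By inclusion–exclusion the count is 969 − 1375 + 427 − 11 = 10.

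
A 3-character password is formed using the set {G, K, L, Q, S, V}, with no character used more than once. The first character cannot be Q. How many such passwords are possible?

The first character has 6−1 = 5 choices (anything except Q).
The remaining 2 characters are filled from the other 5 symbols without repetition: 5 × 4 = 20.
Total: 5 × 20 = 100.

100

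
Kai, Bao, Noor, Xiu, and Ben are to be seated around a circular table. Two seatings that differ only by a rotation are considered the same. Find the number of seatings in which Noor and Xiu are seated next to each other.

Glue Noor and Xiu into a block (2 internal orders). Seating 4 units around a circle gives (3)! arrangements.
So 2 × (3)! = 2 × 6 = 12.

12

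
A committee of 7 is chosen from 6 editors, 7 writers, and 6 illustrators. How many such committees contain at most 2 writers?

Split by how many writers are chosen (0 through 2).
Sum: C(7,0)·C(12,7) + C(7,1)·C(12,6) + C(7,2)·C(12,5) = 792 + 6468 + 16632 = 23892.

23892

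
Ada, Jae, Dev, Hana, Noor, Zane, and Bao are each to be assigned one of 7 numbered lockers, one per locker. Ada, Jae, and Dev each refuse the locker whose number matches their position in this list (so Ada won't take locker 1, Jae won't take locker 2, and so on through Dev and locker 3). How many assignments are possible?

3216

Let Aᵢ (for i ∈ {1, 2, 3}) be the placements that put person i in their forbidden locker. Any j of these fix j positions, leaving (7−j)! ways to fill the rest, and there are C(3,j) ways to pick which j.
By inclusion–exclusion, the number of valid placements is Σ_{j=0}^{3} (−1)^j C(3,j)·(7−j)!.
Computing: 5040 − 2160 + 360 − 24 = 3216.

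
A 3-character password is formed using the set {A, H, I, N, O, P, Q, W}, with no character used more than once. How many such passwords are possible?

336

Choose and order 3 of the 8 symbols: the first character has 8 options, the next 7, then 6.
8 × 7 × 6 = 336.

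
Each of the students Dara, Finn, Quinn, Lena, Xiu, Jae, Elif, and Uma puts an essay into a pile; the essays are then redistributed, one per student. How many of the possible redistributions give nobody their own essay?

Count assignments avoiding every fixed point. For any j of the 8 students fixed to their own essay, the other 8−j can be arranged in (8−j)! ways.
By inclusion–exclusion this is Σ_{j=0}^{8} (−1)^j C(8,j)·(8−j)!.
Computing: 40320 − 40320 + 20160 − 6720 + 1680 − 336 + 56 − 8 + 1 = 14833.

14833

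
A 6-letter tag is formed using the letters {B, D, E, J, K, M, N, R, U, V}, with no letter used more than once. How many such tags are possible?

This is a permutation of 6 out of 10: P(10,6) = 10!/4!.
That product is 10 × 9 × 8 × 7 × 6 × 5 = 151200.

151200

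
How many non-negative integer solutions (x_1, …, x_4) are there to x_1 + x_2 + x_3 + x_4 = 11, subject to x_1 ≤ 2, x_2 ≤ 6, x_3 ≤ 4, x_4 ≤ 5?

59

Without the upper bounds there are C(14,3) = 364 ways to split 11 among 4 variables.
Subtract solutions that violate a single cap (substitute x_i' = x_i − (cap_i+1)): x_1 ≥ 3 gives C(11,3) = 165; x_2 ≥ 7 gives C(7,3) = 35; x_3 ≥ 5 gives C(9,3) = 84; x_4 ≥ 6 gives C(8,3) = 56. Together 340.
Add back pairs where two caps are both exceeded: 4 + 20 + 10 + 0 + 0 + 1 = 35.
By inclusion–exclusion the count is 364 − 340 + 35 = 59.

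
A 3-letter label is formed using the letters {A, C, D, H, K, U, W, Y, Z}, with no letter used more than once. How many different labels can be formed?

Choose and order 3 of the 9 symbols: the first letter has 9 options, the next 8, then 7.
That product is 9 × 8 × 7 = 504.

504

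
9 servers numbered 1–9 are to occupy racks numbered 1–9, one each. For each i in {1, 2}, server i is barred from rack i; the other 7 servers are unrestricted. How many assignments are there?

287280

Let Aᵢ (for i ∈ {1, 2}) be the placements that put server i in its forbidden rack. Any j of these fix j positions, leaving (9−j)! ways to fill the rest, and there are C(2,j) ways to pick which j.
By inclusion–exclusion, the number of valid placements is Σ_{j=0}^{2} (−1)^j C(2,j)·(9−j)!.
Computing: 362880 − 80640 + 5040 = 287280.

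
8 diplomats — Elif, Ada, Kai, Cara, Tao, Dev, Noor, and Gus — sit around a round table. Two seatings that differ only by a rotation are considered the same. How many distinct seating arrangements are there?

5040

Fix one person's seat to break rotational symmetry; the remaining 7 people can be arranged in (7)! = 5040 ways.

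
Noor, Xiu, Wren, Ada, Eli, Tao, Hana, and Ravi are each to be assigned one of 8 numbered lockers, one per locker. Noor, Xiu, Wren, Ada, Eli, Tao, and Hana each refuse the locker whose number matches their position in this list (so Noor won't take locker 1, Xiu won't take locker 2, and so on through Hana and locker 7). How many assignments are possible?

Let Aᵢ (for 1 ≤ i ≤ 7) be the placements that put person i in their forbidden locker. Any j of these fix j positions, leaving (8−j)! ways to fill the rest, and there are C(7,j) ways to pick which j.
By inclusion–exclusion, the number of valid placements is Σ_{j=0}^{7} (−1)^j C(7,j)·(8−j)!.
Computing: 40320 − 35280 + 15120 − 4200 + 840 − 126 + 14 − 1 = 16687.

16687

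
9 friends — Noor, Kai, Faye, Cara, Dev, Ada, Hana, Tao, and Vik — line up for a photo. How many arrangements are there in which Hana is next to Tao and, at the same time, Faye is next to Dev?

20160

Treat {Hana,Tao} as one block (2 orders) and {Faye,Dev} as another (2 orders).
That leaves 7 units to arrange: 2 × 2 × 7! = 4 × 5040 = 20160.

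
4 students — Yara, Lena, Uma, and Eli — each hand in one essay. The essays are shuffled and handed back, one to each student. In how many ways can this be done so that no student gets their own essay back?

9

This is the derangement count D_4: permutations of 4 items with no fixed point.
By inclusion–exclusion this is Σ_{j=0}^{4} (−1)^j C(4,j)·(4−j)!.
Computing: 24 − 24 + 12 − 4 + 1 = 9.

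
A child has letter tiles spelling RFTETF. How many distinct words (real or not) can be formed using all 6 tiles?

Letter multiplicities in RFTETF: E×1, F×2, R×1, T×2.
So there are 6! / (2!·2!) = 180 distinguishable arrangements.

180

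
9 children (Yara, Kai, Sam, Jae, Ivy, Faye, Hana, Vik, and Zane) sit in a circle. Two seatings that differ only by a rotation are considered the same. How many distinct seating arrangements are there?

40320

Seat Yara anywhere (absorbing the rotational symmetry), then permute the other 8: (8)! = 40320.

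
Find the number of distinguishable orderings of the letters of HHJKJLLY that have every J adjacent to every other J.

1260

Treat the 2 copies of J as a single block. The multiset to arrange is then {JJ, H, H, K, L, L, Y}, 7 items in all.
That gives (7)!/(2!·2!) = 1260 arrangements.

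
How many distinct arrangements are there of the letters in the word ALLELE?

ALLELE has 6 letters with E appearing twice and L appearing 3 times.
So there are 6! / (3!·2!) = 60 distinguishable arrangements.

60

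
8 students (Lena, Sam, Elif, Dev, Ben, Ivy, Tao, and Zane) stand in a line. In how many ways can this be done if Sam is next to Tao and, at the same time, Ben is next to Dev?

Treat {Sam,Tao} as one block (2 orders) and {Ben,Dev} as another (2 orders).
That leaves 6 units to arrange: 2 × 2 × 6! = 4 × 720 = 2880.

2880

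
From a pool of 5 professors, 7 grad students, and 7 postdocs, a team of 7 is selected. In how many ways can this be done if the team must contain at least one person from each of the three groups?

Total 7-person selections from all 19: C(19,7) = 50388.
Subtract selections that omit an entire group: no professors → C(14,7) = 3432; no grad students → C(12,7) = 792; no postdocs → C(12,7) = 792.
Add back selections omitting two groups (i.e. drawn from a single group): C(5,7) + C(7,7) + C(7,7) = 2.
By inclusion–exclusion: 50388 − 5016 + 2 = 45374.

45374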